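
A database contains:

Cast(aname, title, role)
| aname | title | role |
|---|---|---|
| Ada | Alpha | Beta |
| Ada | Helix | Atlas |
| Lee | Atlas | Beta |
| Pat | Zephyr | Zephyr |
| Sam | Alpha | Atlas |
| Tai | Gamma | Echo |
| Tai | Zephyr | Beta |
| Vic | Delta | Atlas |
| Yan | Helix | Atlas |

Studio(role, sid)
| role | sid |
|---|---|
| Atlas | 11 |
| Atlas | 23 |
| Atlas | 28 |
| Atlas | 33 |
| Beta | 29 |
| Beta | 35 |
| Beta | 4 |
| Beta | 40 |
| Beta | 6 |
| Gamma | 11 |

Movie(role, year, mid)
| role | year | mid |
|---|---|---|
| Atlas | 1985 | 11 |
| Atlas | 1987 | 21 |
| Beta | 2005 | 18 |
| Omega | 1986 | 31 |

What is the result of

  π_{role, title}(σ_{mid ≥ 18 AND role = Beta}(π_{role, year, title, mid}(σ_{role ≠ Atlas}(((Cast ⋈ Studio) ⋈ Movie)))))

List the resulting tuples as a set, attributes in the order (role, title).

{(Beta, Alpha), (Beta, Atlas), (Beta, Zephyr)}

Cast ⋈ Studio (natural join on role): {(Ada, Alpha, Beta, 29), (Ada, Alpha, Beta, 35), (Ada, Alpha, Beta, 4), (Ada, Alpha, Beta, 40), (Ada, Alpha, Beta, 6), (Ada, Helix, Atlas, 11), (Ada, Helix, Atlas, 23), (Ada, Helix, Atlas, 28), (Ada, Helix, Atlas, 33), (Lee, Atlas, Beta, 29), (Lee, Atlas, Beta, 35), (Lee, Atlas, Beta, 4), (Lee, Atlas, Beta, 40), (Lee, Atlas, Beta, 6), (Sam, Alpha, Atlas, 11), (Sam, Alpha, Atlas, 23), (Sam, Alpha, Atlas, 28), (Sam, Alpha, Atlas, 33), (Tai, Zephyr, Beta, 29), (Tai, Zephyr, Beta, 35), (Tai, Zephyr, Beta, 4), (Tai, Zephyr, Beta, 40), (Tai, Zephyr, Beta, 6), (Vic, Delta, Atlas, 11), (Vic, Delta, Atlas, 23), (Vic, Delta, Atlas, 28), (Vic, Delta, Atlas, 33), (Yan, Helix, Atlas, 11), (Yan, Helix, Atlas, 23), (Yan, Helix, Atlas, 28), (Yan, Helix, Atlas, 33)}
(Cast ⋈ Studio) ⋈ Movie (natural join on role): {(Ada, Alpha, Beta, 29, 2005, 18), (Ada, Alpha, Beta, 35, 2005, 18), (Ada, Alpha, Beta, 4, 2005, 18), (Ada, Alpha, Beta, 40, 2005, 18), (Ada, Alpha, Beta, 6, 2005, 18), (Ada, Helix, Atlas, 11, 1985, 11), (Ada, Helix, Atlas, 11, 1987, 21), (Ada, Helix, Atlas, 23, 1985, 11), (Ada, Helix, Atlas, 23, 1987, 21), (Ada, Helix, Atlas, 28, 1985, 11), (Ada, Helix, Atlas, 28, 1987, 21), (Ada, Helix, Atlas, 33, 1985, 11), (Ada, Helix, Atlas, 33, 1987, 21), (Lee, Atlas, Beta, 29, 2005, 18), (Lee, Atlas, Beta, 35, 2005, 18), (Lee, Atlas, Beta, 4, 2005, 18), (Lee, Atlas, Beta, 40, 2005, 18), (Lee, Atlas, Beta, 6, 2005, 18), (Sam, Alpha, Atlas, 11, 1985, 11), (Sam, Alpha, Atlas, 11, 1987, 21), (Sam, Alpha, Atlas, 23, 1985, 11), (Sam, Alpha, Atlas, 23, 1987, 21), (Sam, Alpha, Atlas, 28, 1985, 11), (Sam, Alpha, Atlas, 28, 1987, 21), (Sam, Alpha, Atlas, 33, 1985, 11), (Sam, Alpha, Atlas, 33, 1987, 21), (Tai, Zephyr, Beta, 29, 2005, 18), (Tai, Zephyr, Beta, 35, 2005, 18), (Tai, Zephyr, Beta, 4, 2005, 18), (Tai, Zephyr, Beta, 40, 2005, 18), (Tai, Zephyr, Beta, 6, 2005, 18), (Vic, Delta, Atlas, 11, 1985, 11), (Vic, Delta, Atlas, 11, 1987, 21), (Vic, Delta, Atlas, 23, 1985, 11), (Vic, Delta, Atlas, 23, 1987, 21), (Vic, Delta, Atlas, 28, 1985, 11), (Vic, Delta, Atlas, 28, 1987, 21), (Vic, Delta, Atlas, 33, 1985, 11), (Vic, Delta, Atlas, 33, 1987, 21), (Yan, Helix, Atlas, 11, 1985, 11), (Yan, Helix, Atlas, 11, 1987, 21), (Yan, Helix, Atlas, 23, 1985, 11), (Yan, Helix, Atlas, 23, 1987, 21), (Yan, Helix, Atlas, 28, 1985, 11), (Yan, Helix, Atlas, 28, 1987, 21), (Yan, Helix, Atlas, 33, 1985, 11), (Yan, Helix, Atlas, 33, 1987, 21)}
Apply σ_{role ≠ Atlas}; surviving tuples: {(Ada, Alpha, Beta, 29, 2005, 18), (Ada, Alpha, Beta, 35, 2005, 18), (Ada, Alpha, Beta, 4, 2005, 18), (Ada, Alpha, Beta, 40, 2005, 18), (Ada, Alpha, Beta, 6, 2005, 18), (Lee, Atlas, Beta, 29, 2005, 18), (Lee, Atlas, Beta, 35, 2005, 18), (Lee, Atlas, Beta, 4, 2005, 18), (Lee, Atlas, Beta, 40, 2005, 18), (Lee, Atlas, Beta, 6, 2005, 18), (Tai, Zephyr, Beta, 29, 2005, 18), (Tai, Zephyr, Beta, 35, 2005, 18), (Tai, Zephyr, Beta, 4, 2005, 18), (Tai, Zephyr, Beta, 40, 2005, 18), (Tai, Zephyr, Beta, 6, 2005, 18)}
π_{role, year, title, mid} gives {(Beta, 2005, Alpha, 18), (Beta, 2005, Atlas, 18), (Beta, 2005, Zephyr, 18)} (12 duplicate(s) eliminated).
Apply σ_{mid ≥ 18 AND role = Beta}; surviving tuples: {(Beta, 2005, Alpha, 18), (Beta, 2005, Atlas, 18), (Beta, 2005, Zephyr, 18)}
π_{role, title} gives {(Beta, Alpha), (Beta, Atlas), (Beta, Zephyr)}.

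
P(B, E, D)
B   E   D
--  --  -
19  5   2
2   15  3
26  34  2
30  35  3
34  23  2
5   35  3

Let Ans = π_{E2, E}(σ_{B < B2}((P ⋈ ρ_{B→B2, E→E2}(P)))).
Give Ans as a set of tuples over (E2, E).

{(23, 34), (23, 5), (34, 5), (35, 15), (35, 35)}

ρ[B→B2, E→E2]: schema becomes (B2, E2, D); tuples unchanged.
P ⋈ ρ_{B→B2, E→E2}(P) (natural join on D): {(19, 5, 2, 19, 5), (19, 5, 2, 26, 34), (19, 5, 2, 34, 23), (2, 15, 3, 2, 15), (2, 15, 3, 30, 35), (2, 15, 3, 5, 35), (26, 34, 2, 19, 5), (26, 34, 2, 26, 34), (26, 34, 2, 34, 23), (30, 35, 3, 2, 15), (30, 35, 3, 30, 35), (30, 35, 3, 5, 35), (34, 23, 2, 19, 5), (34, 23, 2, 26, 34), (34, 23, 2, 34, 23), (5, 35, 3, 2, 15), (5, 35, 3, 30, 35), (5, 35, 3, 5, 35)}
σ[B < B2]: keep tuples satisfying B < B2 → {(19, 5, 2, 26, 34), (19, 5, 2, 34, 23), (2, 15, 3, 30, 35), (2, 15, 3, 5, 35), (26, 34, 2, 34, 23), (5, 35, 3, 30, 35)}
π_{E2, E} gives {(23, 34), (23, 5), (34, 5), (35, 15), (35, 35)} (1 duplicate(s) eliminated).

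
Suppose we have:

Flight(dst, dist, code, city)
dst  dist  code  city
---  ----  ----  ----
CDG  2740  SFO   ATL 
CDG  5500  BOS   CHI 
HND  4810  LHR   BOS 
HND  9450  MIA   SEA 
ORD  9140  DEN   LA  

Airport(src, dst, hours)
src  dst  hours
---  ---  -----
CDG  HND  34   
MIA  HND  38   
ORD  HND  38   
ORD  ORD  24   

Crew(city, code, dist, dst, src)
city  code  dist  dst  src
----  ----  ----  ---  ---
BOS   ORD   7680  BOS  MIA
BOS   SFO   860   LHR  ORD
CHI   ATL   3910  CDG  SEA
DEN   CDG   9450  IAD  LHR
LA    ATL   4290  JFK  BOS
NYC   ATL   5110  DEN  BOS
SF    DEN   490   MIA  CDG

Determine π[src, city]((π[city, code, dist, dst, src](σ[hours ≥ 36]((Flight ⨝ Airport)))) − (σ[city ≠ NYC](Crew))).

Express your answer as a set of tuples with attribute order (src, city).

Flight ⋈ Airport (natural join on dst): {(HND, 4810, LHR, BOS, CDG, 34), (HND, 4810, LHR, BOS, MIA, 38), (HND, 4810, LHR, BOS, ORD, 38), (HND, 9450, MIA, SEA, CDG, 34), (HND, 9450, MIA, SEA, MIA, 38), (HND, 9450, MIA, SEA, ORD, 38), (ORD, 9140, DEN, LA, ORD, 24)}
Selection hours ≥ 36: {(HND, 4810, LHR, BOS, MIA, 38), (HND, 4810, LHR, BOS, ORD, 38), (HND, 9450, MIA, SEA, MIA, 38), (HND, 9450, MIA, SEA, ORD, 38)}
Projecting to city, code, dist, dst, src: {(BOS, LHR, 4810, HND, MIA), (BOS, LHR, 4810, HND, ORD), (SEA, MIA, 9450, HND, MIA), (SEA, MIA, 9450, HND, ORD)}
Selection city ≠ NYC: {(BOS, ORD, 7680, BOS, MIA), (BOS, SFO, 860, LHR, ORD), (CHI, ATL, 3910, CDG, SEA), (DEN, CDG, 9450, IAD, LHR), (LA, ATL, 4290, JFK, BOS), (SF, DEN, 490, MIA, CDG)}
Set difference of the two operands is {(BOS, LHR, 4810, HND, MIA), (BOS, LHR, 4810, HND, ORD), (SEA, MIA, 9450, HND, MIA), (SEA, MIA, 9450, HND, ORD)}.
Projecting to src, city: {(MIA, BOS), (MIA, SEA), (ORD, BOS), (ORD, SEA)}

{(MIA, BOS), (MIA, SEA), (ORD, BOS), (ORD, SEA)}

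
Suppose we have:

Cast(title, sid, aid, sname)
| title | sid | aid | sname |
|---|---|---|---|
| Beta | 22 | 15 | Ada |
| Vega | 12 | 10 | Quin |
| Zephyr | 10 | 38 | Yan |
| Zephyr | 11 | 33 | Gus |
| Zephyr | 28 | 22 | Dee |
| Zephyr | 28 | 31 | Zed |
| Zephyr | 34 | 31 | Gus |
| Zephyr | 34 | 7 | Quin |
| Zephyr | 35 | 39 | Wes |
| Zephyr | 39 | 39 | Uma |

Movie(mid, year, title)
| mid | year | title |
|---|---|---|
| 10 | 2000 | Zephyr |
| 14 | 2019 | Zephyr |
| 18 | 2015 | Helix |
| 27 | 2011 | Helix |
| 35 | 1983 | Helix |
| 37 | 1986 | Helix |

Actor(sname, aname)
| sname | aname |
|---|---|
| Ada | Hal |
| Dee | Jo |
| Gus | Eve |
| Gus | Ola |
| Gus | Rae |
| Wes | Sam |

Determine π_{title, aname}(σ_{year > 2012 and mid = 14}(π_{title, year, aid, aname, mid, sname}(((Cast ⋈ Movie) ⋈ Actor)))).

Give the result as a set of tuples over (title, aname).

Joining Cast and Movie on title yields {(Zephyr, 10, 38, Yan, 10, 2000), (Zephyr, 10, 38, Yan, 14, 2019), (Zephyr, 11, 33, Gus, 10, 2000), (Zephyr, 11, 33, Gus, 14, 2019), (Zephyr, 28, 22, Dee, 10, 2000), (Zephyr, 28, 22, Dee, 14, 2019), (Zephyr, 28, 31, Zed, 10, 2000), (Zephyr, 28, 31, Zed, 14, 2019), (Zephyr, 34, 31, Gus, 10, 2000), (Zephyr, 34, 31, Gus, 14, 2019), (Zephyr, 34, 7, Quin, 10, 2000), (Zephyr, 34, 7, Quin, 14, 2019), (Zephyr, 35, 39, Wes, 10, 2000), (Zephyr, 35, 39, Wes, 14, 2019), (Zephyr, 39, 39, Uma, 10, 2000), (Zephyr, 39, 39, Uma, 14, 2019)}.
Joining (Cast ⋈ Movie) and Actor on sname yields {(Zephyr, 11, 33, Gus, 10, 2000, Eve), (Zephyr, 11, 33, Gus, 10, 2000, Ola), (Zephyr, 11, 33, Gus, 10, 2000, Rae), (Zephyr, 11, 33, Gus, 14, 2019, Eve), (Zephyr, 11, 33, Gus, 14, 2019, Ola), (Zephyr, 11, 33, Gus, 14, 2019, Rae), (Zephyr, 28, 22, Dee, 10, 2000, Jo), (Zephyr, 28, 22, Dee, 14, 2019, Jo), (Zephyr, 34, 31, Gus, 10, 2000, Eve), (Zephyr, 34, 31, Gus, 10, 2000, Ola), (Zephyr, 34, 31, Gus, 10, 2000, Rae), (Zephyr, 34, 31, Gus, 14, 2019, Eve), (Zephyr, 34, 31, Gus, 14, 2019, Ola), (Zephyr, 34, 31, Gus, 14, 2019, Rae), (Zephyr, 35, 39, Wes, 10, 2000, Sam), (Zephyr, 35, 39, Wes, 14, 2019, Sam)}.
π[title, year, aid, aname, mid, sname]: project onto (title, year, aid, aname, mid, sname) → {(Zephyr, 2000, 22, Jo, 10, Dee), (Zephyr, 2000, 31, Eve, 10, Gus), (Zephyr, 2000, 31, Ola, 10, Gus), (Zephyr, 2000, 31, Rae, 10, Gus), (Zephyr, 2000, 33, Eve, 10, Gus), (Zephyr, 2000, 33, Ola, 10, Gus), (Zephyr, 2000, 33, Rae, 10, Gus), (Zephyr, 2000, 39, Sam, 10, Wes), (Zephyr, 2019, 22, Jo, 14, Dee), (Zephyr, 2019, 31, Eve, 14, Gus), (Zephyr, 2019, 31, Ola, 14, Gus), (Zephyr, 2019, 31, Rae, 14, Gus), (Zephyr, 2019, 33, Eve, 14, Gus), (Zephyr, 2019, 33, Ola, 14, Gus), (Zephyr, 2019, 33, Rae, 14, Gus), (Zephyr, 2019, 39, Sam, 14, Wes)}
Apply σ_{year > 2012 and mid = 14}; surviving tuples: {(Zephyr, 2019, 22, Jo, 14, Dee), (Zephyr, 2019, 31, Eve, 14, Gus), (Zephyr, 2019, 31, Ola, 14, Gus), (Zephyr, 2019, 31, Rae, 14, Gus), (Zephyr, 2019, 33, Eve, 14, Gus), (Zephyr, 2019, 33, Ola, 14, Gus), (Zephyr, 2019, 33, Rae, 14, Gus), (Zephyr, 2019, 39, Sam, 14, Wes)}
π[title, aname]: project onto (title, aname) (3 duplicate(s) eliminated) → {(Zephyr, Eve), (Zephyr, Jo), (Zephyr, Ola), (Zephyr, Rae), (Zephyr, Sam)}

{(Zephyr, Eve), (Zephyr, Jo), (Zephyr, Ola), (Zephyr, Rae), (Zephyr, Sam)}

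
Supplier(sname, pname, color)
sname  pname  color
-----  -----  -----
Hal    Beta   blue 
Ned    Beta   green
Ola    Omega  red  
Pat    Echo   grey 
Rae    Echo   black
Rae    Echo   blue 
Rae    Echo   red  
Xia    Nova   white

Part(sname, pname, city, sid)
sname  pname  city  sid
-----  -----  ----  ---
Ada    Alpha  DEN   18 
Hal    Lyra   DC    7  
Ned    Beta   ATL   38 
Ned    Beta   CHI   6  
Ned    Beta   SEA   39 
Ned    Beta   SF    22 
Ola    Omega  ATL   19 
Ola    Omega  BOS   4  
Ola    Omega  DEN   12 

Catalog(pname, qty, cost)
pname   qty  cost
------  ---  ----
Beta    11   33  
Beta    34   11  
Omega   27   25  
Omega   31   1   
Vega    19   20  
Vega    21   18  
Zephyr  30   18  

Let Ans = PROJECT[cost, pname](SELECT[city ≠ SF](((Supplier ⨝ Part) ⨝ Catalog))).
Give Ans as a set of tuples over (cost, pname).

{(1, Omega), (11, Beta), (25, Omega), (33, Beta)}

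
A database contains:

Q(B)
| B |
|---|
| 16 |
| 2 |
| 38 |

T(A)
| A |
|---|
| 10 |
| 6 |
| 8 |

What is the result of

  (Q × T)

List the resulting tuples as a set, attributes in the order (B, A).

{(16, 10), (16, 6), (16, 8), (2, 10), (2, 6), (2, 8), (38, 10), (38, 6), (38, 8)}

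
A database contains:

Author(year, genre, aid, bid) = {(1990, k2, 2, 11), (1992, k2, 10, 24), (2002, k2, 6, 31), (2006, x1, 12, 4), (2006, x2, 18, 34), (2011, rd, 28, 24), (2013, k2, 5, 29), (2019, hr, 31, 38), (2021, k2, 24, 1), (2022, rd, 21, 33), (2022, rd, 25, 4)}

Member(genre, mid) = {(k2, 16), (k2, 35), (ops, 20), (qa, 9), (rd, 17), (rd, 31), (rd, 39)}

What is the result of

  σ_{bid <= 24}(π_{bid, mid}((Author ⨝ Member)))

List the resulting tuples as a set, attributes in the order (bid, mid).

Author ⋈ Member (natural join on genre): {(1990, k2, 2, 11, 16), (1990, k2, 2, 11, 35), (1992, k2, 10, 24, 16), (1992, k2, 10, 24, 35), (2002, k2, 6, 31, 16), (2002, k2, 6, 31, 35), (2011, rd, 28, 24, 17), (2011, rd, 28, 24, 31), (2011, rd, 28, 24, 39), (2013, k2, 5, 29, 16), (2013, k2, 5, 29, 35), (2021, k2, 24, 1, 16), (2021, k2, 24, 1, 35), (2022, rd, 21, 33, 17), (2022, rd, 21, 33, 31), (2022, rd, 21, 33, 39), (2022, rd, 25, 4, 17), (2022, rd, 25, 4, 31), (2022, rd, 25, 4, 39)}
Keep only column(s) bid, mid: {(1, 16), (1, 35), (11, 16), (11, 35), (24, 16), (24, 17), (24, 31), (24, 35), (24, 39), (29, 16), (29, 35), (31, 16), (31, 35), (33, 17), (33, 31), (33, 39), (4, 17), (4, 31), (4, 39)}
Selection bid <= 24: {(1, 16), (1, 35), (11, 16), (11, 35), (24, 16), (24, 17), (24, 31), (24, 35), (24, 39), (4, 17), (4, 31), (4, 39)}

{(1, 16), (1, 35), (11, 16), (11, 35), (24, 16), (24, 17), (24, 31), (24, 35), (24, 39), (4, 17), (4, 31), (4, 39)}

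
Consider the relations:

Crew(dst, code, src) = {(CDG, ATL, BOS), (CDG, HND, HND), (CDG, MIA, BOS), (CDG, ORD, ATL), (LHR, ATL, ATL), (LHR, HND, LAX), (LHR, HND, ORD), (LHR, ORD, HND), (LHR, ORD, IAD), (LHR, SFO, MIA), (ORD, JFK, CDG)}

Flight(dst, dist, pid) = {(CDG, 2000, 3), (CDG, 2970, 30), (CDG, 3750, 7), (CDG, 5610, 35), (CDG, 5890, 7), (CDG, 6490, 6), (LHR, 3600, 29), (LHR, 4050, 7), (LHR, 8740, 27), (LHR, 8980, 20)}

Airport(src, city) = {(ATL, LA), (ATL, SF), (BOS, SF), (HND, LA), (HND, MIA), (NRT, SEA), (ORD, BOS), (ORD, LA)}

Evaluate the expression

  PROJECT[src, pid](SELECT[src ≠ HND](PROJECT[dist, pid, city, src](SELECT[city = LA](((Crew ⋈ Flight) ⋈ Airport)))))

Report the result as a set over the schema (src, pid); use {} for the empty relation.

{(ATL, 20), (ATL, 27), (ATL, 29), (ATL, 3), (ATL, 30), (ATL, 35), (ATL, 6), (ATL, 7), (ORD, 20), (ORD, 27), (ORD, 29), (ORD, 7)}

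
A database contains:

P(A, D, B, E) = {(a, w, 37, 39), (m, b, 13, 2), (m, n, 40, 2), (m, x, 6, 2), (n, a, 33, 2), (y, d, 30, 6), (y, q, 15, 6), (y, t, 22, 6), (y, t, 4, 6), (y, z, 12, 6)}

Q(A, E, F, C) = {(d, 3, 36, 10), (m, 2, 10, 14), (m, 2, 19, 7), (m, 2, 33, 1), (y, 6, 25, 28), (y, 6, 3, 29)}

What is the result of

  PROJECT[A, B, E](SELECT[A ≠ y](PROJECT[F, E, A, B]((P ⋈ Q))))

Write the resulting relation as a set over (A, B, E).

Joining P and Q on A, E yields {(m, b, 13, 2, 10, 14), (m, b, 13, 2, 19, 7), (m, b, 13, 2, 33, 1), (m, n, 40, 2, 10, 14), (m, n, 40, 2, 19, 7), (m, n, 40, 2, 33, 1), (m, x, 6, 2, 10, 14), (m, x, 6, 2, 19, 7), (m, x, 6, 2, 33, 1), (y, d, 30, 6, 25, 28), (y, d, 30, 6, 3, 29), (y, q, 15, 6, 25, 28), (y, q, 15, 6, 3, 29), (y, t, 22, 6, 25, 28), (y, t, 22, 6, 3, 29), (y, t, 4, 6, 25, 28), (y, t, 4, 6, 3, 29), (y, z, 12, 6, 25, 28), (y, z, 12, 6, 3, 29)}.
π_{F, E, A, B} gives {(10, 2, m, 13), (10, 2, m, 40), (10, 2, m, 6), (19, 2, m, 13), (19, 2, m, 40), (19, 2, m, 6), (25, 6, y, 12), (25, 6, y, 15), (25, 6, y, 22), (25, 6, y, 30), (25, 6, y, 4), (3, 6, y, 12), (3, 6, y, 15), (3, 6, y, 22), (3, 6, y, 30), (3, 6, y, 4), (33, 2, m, 13), (33, 2, m, 40), (33, 2, m, 6)}.
σ[A ≠ y]: keep tuples satisfying A ≠ y → {(10, 2, m, 13), (10, 2, m, 40), (10, 2, m, 6), (19, 2, m, 13), (19, 2, m, 40), (19, 2, m, 6), (33, 2, m, 13), (33, 2, m, 40), (33, 2, m, 6)}
π_{A, B, E} gives {(m, 13, 2), (m, 40, 2), (m, 6, 2)} (6 duplicate(s) eliminated).

{(m, 13, 2), (m, 40, 2), (m, 6, 2)}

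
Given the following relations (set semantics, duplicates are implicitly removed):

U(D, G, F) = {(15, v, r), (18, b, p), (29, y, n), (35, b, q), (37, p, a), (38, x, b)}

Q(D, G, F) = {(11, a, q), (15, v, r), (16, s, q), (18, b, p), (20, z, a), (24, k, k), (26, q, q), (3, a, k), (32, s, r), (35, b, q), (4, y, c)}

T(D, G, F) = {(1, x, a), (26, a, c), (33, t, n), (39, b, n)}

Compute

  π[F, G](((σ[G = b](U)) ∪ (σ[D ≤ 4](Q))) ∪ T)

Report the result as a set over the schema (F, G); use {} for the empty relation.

{(a, x), (c, a), (c, y), (k, a), (n, b), (n, t), (p, b), (q, b)}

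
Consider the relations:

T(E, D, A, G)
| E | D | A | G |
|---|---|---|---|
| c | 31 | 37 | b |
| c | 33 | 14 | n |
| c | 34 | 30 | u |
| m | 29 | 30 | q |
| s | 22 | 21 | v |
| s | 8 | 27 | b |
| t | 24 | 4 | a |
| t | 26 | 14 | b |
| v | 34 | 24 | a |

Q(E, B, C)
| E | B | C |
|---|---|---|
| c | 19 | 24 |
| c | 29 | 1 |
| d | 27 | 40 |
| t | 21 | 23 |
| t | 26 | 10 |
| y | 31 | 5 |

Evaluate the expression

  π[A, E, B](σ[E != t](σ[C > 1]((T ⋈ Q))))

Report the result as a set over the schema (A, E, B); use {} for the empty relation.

{(14, c, 19), (30, c, 19), (37, c, 19)}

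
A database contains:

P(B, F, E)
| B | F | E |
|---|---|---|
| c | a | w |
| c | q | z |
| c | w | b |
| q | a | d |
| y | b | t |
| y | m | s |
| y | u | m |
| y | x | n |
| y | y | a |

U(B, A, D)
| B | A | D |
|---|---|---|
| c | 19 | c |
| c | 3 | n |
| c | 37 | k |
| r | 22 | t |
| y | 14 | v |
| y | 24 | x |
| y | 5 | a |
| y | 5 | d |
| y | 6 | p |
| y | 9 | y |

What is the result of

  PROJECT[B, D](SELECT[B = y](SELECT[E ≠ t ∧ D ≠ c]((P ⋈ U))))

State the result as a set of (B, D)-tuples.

{(y, a), (y, d), (y, p), (y, v), (y, x), (y, y)}

Joining P and U on B yields {(c, a, w, 19, c), (c, a, w, 3, n), (c, a, w, 37, k), (c, q, z, 19, c), (c, q, z, 3, n), (c, q, z, 37, k), (c, w, b, 19, c), (c, w, b, 3, n), (c, w, b, 37, k), (y, b, t, 14, v), (y, b, t, 24, x), (y, b, t, 5, a), (y, b, t, 5, d), (y, b, t, 6, p), (y, b, t, 9, y), (y, m, s, 14, v), (y, m, s, 24, x), (y, m, s, 5, a), (y, m, s, 5, d), (y, m, s, 6, p), (y, m, s, 9, y), (y, u, m, 14, v), (y, u, m, 24, x), (y, u, m, 5, a), (y, u, m, 5, d), (y, u, m, 6, p), (y, u, m, 9, y), (y, x, n, 14, v), (y, x, n, 24, x), (y, x, n, 5, a), (y, x, n, 5, d), (y, x, n, 6, p), (y, x, n, 9, y), (y, y, a, 14, v), (y, y, a, 24, x), (y, y, a, 5, a), (y, y, a, 5, d), (y, y, a, 6, p), (y, y, a, 9, y)}.
Filtering on E ≠ t ∧ D ≠ c leaves {(c, a, w, 3, n), (c, a, w, 37, k), (c, q, z, 3, n), (c, q, z, 37, k), (c, w, b, 3, n), (c, w, b, 37, k), (y, m, s, 14, v), (y, m, s, 24, x), (y, m, s, 5, a), (y, m, s, 5, d), (y, m, s, 6, p), (y, m, s, 9, y), (y, u, m, 14, v), (y, u, m, 24, x), (y, u, m, 5, a), (y, u, m, 5, d), (y, u, m, 6, p), (y, u, m, 9, y), (y, x, n, 14, v), (y, x, n, 24, x), (y, x, n, 5, a), (y, x, n, 5, d), (y, x, n, 6, p), (y, x, n, 9, y), (y, y, a, 14, v), (y, y, a, 24, x), (y, y, a, 5, a), (y, y, a, 5, d), (y, y, a, 6, p), (y, y, a, 9, y)}.
Filtering on B = y leaves {(y, m, s, 14, v), (y, m, s, 24, x), (y, m, s, 5, a), (y, m, s, 5, d), (y, m, s, 6, p), (y, m, s, 9, y), (y, u, m, 14, v), (y, u, m, 24, x), (y, u, m, 5, a), (y, u, m, 5, d), (y, u, m, 6, p), (y, u, m, 9, y), (y, x, n, 14, v), (y, x, n, 24, x), (y, x, n, 5, a), (y, x, n, 5, d), (y, x, n, 6, p), (y, x, n, 9, y), (y, y, a, 14, v), (y, y, a, 24, x), (y, y, a, 5, a), (y, y, a, 5, d), (y, y, a, 6, p), (y, y, a, 9, y)}.
π[B, D]: project onto (B, D) (18 duplicate(s) eliminated) → {(y, a), (y, d), (y, p), (y, v), (y, x), (y, y)}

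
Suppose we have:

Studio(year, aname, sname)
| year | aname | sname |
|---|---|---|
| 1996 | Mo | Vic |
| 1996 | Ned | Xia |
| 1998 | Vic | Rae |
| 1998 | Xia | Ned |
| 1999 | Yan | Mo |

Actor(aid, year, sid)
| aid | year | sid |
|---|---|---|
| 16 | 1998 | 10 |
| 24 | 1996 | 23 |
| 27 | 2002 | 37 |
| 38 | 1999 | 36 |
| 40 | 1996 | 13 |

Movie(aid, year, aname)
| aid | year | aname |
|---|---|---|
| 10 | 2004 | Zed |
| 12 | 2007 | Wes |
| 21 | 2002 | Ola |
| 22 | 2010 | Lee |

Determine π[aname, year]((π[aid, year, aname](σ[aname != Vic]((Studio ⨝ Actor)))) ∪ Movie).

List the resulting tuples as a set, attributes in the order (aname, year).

{(Lee, 2010), (Mo, 1996), (Ned, 1996), (Ola, 2002), (Wes, 2007), (Xia, 1998), (Yan, 1999), (Zed, 2004)}

Studio ⋈ Actor (natural join on year): {(1996, Mo, Vic, 24, 23), (1996, Mo, Vic, 40, 13), (1996, Ned, Xia, 24, 23), (1996, Ned, Xia, 40, 13), (1998, Vic, Rae, 16, 10), (1998, Xia, Ned, 16, 10), (1999, Yan, Mo, 38, 36)}
Apply σ_{aname != Vic}; surviving tuples: {(1996, Mo, Vic, 24, 23), (1996, Mo, Vic, 40, 13), (1996, Ned, Xia, 24, 23), (1996, Ned, Xia, 40, 13), (1998, Xia, Ned, 16, 10), (1999, Yan, Mo, 38, 36)}
Keep only column(s) aid, year, aname: {(16, 1998, Xia), (24, 1996, Mo), (24, 1996, Ned), (38, 1999, Yan), (40, 1996, Mo), (40, 1996, Ned)}
Taking the union: {(10, 2004, Zed), (12, 2007, Wes), (16, 1998, Xia), (21, 2002, Ola), (22, 2010, Lee), (24, 1996, Mo), (24, 1996, Ned), (38, 1999, Yan), (40, 1996, Mo), (40, 1996, Ned)}
Keep only column(s) aname, year (2 duplicate(s) eliminated): {(Lee, 2010), (Mo, 1996), (Ned, 1996), (Ola, 2002), (Wes, 2007), (Xia, 1998), (Yan, 1999), (Zed, 2004)}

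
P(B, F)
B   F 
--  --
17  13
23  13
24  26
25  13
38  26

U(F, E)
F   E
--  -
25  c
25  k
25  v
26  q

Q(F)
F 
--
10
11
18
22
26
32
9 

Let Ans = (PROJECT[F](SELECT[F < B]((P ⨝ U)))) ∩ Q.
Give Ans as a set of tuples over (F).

{26}

Joining P and U on F yields {(24, 26, q), (38, 26, q)}.
Filtering on F < B leaves {(38, 26, q)}.
π_{F} gives {26}.
Taking the intersection: {26}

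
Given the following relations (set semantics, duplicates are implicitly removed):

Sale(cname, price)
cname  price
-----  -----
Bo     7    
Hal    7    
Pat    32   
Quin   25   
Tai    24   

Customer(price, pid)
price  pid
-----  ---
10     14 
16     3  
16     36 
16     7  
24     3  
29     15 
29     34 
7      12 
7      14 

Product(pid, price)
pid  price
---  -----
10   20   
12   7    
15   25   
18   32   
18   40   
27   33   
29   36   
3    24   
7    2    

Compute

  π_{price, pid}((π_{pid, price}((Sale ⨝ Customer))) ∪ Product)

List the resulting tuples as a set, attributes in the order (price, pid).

Sale ⋈ Customer (natural join on price): {(Bo, 7, 12), (Bo, 7, 14), (Hal, 7, 12), (Hal, 7, 14), (Tai, 24, 3)}
Keep only column(s) pid, price (2 duplicate(s) eliminated): {(12, 7), (14, 7), (3, 24)}
Union: {(12, 7), (14, 7), (3, 24)} with {(10, 20), (12, 7), (15, 25), (18, 32), (18, 40), (27, 33), (29, 36), (3, 24), (7, 2)} → {(10, 20), (12, 7), (14, 7), (15, 25), (18, 32), (18, 40), (27, 33), (29, 36), (3, 24), (7, 2)}
Keep only column(s) price, pid: {(2, 7), (20, 10), (24, 3), (25, 15), (32, 18), (33, 27), (36, 29), (40, 18), (7, 12), (7, 14)}

{(2, 7), (20, 10), (24, 3), (25, 15), (32, 18), (33, 27), (36, 29), (40, 18), (7, 12), (7, 14)}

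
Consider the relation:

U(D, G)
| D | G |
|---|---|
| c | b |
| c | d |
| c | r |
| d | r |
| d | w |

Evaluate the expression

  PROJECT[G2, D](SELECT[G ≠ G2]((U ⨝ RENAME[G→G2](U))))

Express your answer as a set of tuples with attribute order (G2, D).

ρ[G→G2]: schema becomes (D, G2); tuples unchanged.
Joining U and RENAME[G→G2](U) on D yields {(c, b, b), (c, b, d), (c, b, r), (c, d, b), (c, d, d), (c, d, r), (c, r, b), (c, r, d), (c, r, r), (d, r, r), (d, r, w), (d, w, r), (d, w, w)}.
Selection G ≠ G2: {(c, b, d), (c, b, r), (c, d, b), (c, d, r), (c, r, b), (c, r, d), (d, r, w), (d, w, r)}
Keep only column(s) G2, D (3 duplicate(s) eliminated): {(b, c), (d, c), (r, c), (r, d), (w, d)}

{(b, c), (d, c), (r, c), (r, d), (w, d)}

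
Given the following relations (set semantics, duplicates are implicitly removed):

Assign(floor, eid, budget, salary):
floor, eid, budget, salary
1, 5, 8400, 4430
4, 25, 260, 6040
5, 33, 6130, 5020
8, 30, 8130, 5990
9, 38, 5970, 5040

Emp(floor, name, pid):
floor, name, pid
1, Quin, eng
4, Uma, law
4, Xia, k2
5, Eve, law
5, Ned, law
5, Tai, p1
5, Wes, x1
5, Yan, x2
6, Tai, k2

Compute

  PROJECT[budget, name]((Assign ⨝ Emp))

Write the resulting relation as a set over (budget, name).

{(260, Uma), (260, Xia), (6130, Eve), (6130, Ned), (6130, Tai), (6130, Wes), (6130, Yan), (8400, Quin)}

Assign ⋈ Emp (natural join on floor): {(1, 5, 8400, 4430, Quin, eng), (4, 25, 260, 6040, Uma, law), (4, 25, 260, 6040, Xia, k2), (5, 33, 6130, 5020, Eve, law), (5, 33, 6130, 5020, Ned, law), (5, 33, 6130, 5020, Tai, p1), (5, 33, 6130, 5020, Wes, x1), (5, 33, 6130, 5020, Yan, x2)}
π[budget, name]: project onto (budget, name) → {(260, Uma), (260, Xia), (6130, Eve), (6130, Ned), (6130, Tai), (6130, Wes), (6130, Yan), (8400, Quin)}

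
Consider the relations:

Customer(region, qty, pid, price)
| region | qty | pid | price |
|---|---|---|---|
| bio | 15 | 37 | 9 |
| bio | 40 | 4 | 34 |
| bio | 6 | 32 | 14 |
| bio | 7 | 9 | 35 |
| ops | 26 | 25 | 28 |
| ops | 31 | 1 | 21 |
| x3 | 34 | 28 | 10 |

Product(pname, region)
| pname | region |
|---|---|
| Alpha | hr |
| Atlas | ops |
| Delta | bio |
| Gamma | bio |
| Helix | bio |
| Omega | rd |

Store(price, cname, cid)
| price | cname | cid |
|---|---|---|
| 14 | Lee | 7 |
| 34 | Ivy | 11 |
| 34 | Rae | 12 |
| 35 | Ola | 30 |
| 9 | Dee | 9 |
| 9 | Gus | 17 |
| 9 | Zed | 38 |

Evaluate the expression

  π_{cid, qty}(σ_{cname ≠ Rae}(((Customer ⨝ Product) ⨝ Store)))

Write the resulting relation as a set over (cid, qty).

Joining Customer and Product on region yields {(bio, 15, 37, 9, Delta), (bio, 15, 37, 9, Gamma), (bio, 15, 37, 9, Helix), (bio, 40, 4, 34, Delta), (bio, 40, 4, 34, Gamma), (bio, 40, 4, 34, Helix), (bio, 6, 32, 14, Delta), (bio, 6, 32, 14, Gamma), (bio, 6, 32, 14, Helix), (bio, 7, 9, 35, Delta), (bio, 7, 9, 35, Gamma), (bio, 7, 9, 35, Helix), (ops, 26, 25, 28, Atlas), (ops, 31, 1, 21, Atlas)}.
Joining (Customer ⨝ Product) and Store on price yields {(bio, 15, 37, 9, Delta, Dee, 9), (bio, 15, 37, 9, Delta, Gus, 17), (bio, 15, 37, 9, Delta, Zed, 38), (bio, 15, 37, 9, Gamma, Dee, 9), (bio, 15, 37, 9, Gamma, Gus, 17), (bio, 15, 37, 9, Gamma, Zed, 38), (bio, 15, 37, 9, Helix, Dee, 9), (bio, 15, 37, 9, Helix, Gus, 17), (bio, 15, 37, 9, Helix, Zed, 38), (bio, 40, 4, 34, Delta, Ivy, 11), (bio, 40, 4, 34, Delta, Rae, 12), (bio, 40, 4, 34, Gamma, Ivy, 11), (bio, 40, 4, 34, Gamma, Rae, 12), (bio, 40, 4, 34, Helix, Ivy, 11), (bio, 40, 4, 34, Helix, Rae, 12), (bio, 6, 32, 14, Delta, Lee, 7), (bio, 6, 32, 14, Gamma, Lee, 7), (bio, 6, 32, 14, Helix, Lee, 7), (bio, 7, 9, 35, Delta, Ola, 30), (bio, 7, 9, 35, Gamma, Ola, 30), (bio, 7, 9, 35, Helix, Ola, 30)}.
Apply σ_{cname ≠ Rae}; surviving tuples: {(bio, 15, 37, 9, Delta, Dee, 9), (bio, 15, 37, 9, Delta, Gus, 17), (bio, 15, 37, 9, Delta, Zed, 38), (bio, 15, 37, 9, Gamma, Dee, 9), (bio, 15, 37, 9, Gamma, Gus, 17), (bio, 15, 37, 9, Gamma, Zed, 38), (bio, 15, 37, 9, Helix, Dee, 9), (bio, 15, 37, 9, Helix, Gus, 17), (bio, 15, 37, 9, Helix, Zed, 38), (bio, 40, 4, 34, Delta, Ivy, 11), (bio, 40, 4, 34, Gamma, Ivy, 11), (bio, 40, 4, 34, Helix, Ivy, 11), (bio, 6, 32, 14, Delta, Lee, 7), (bio, 6, 32, 14, Gamma, Lee, 7), (bio, 6, 32, 14, Helix, Lee, 7), (bio, 7, 9, 35, Delta, Ola, 30), (bio, 7, 9, 35, Gamma, Ola, 30), (bio, 7, 9, 35, Helix, Ola, 30)}
Keep only column(s) cid, qty (12 duplicate(s) eliminated): {(11, 40), (17, 15), (30, 7), (38, 15), (7, 6), (9, 15)}

{(11, 40), (17, 15), (30, 7), (38, 15), (7, 6), (9, 15)}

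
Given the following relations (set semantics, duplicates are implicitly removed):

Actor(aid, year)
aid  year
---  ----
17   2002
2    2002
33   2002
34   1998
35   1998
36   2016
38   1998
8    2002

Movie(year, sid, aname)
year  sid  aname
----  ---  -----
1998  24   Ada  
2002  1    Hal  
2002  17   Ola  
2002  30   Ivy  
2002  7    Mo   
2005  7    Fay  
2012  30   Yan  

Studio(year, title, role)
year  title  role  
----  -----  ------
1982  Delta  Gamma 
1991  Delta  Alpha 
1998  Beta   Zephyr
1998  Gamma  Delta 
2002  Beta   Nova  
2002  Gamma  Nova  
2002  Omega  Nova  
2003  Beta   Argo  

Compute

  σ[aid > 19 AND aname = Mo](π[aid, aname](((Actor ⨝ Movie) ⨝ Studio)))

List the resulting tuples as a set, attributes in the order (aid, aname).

{(33, Mo)}

Joining Actor and Movie on year yields {(17, 2002, 1, Hal), (17, 2002, 17, Ola), (17, 2002, 30, Ivy), (17, 2002, 7, Mo), (2, 2002, 1, Hal), (2, 2002, 17, Ola), (2, 2002, 30, Ivy), (2, 2002, 7, Mo), (33, 2002, 1, Hal), (33, 2002, 17, Ola), (33, 2002, 30, Ivy), (33, 2002, 7, Mo), (34, 1998, 24, Ada), (35, 1998, 24, Ada), (38, 1998, 24, Ada), (8, 2002, 1, Hal), (8, 2002, 17, Ola), (8, 2002, 30, Ivy), (8, 2002, 7, Mo)}.
Joining (Actor ⨝ Movie) and Studio on year yields {(17, 2002, 1, Hal, Beta, Nova), (17, 2002, 1, Hal, Gamma, Nova), (17, 2002, 1, Hal, Omega, Nova), (17, 2002, 17, Ola, Beta, Nova), (17, 2002, 17, Ola, Gamma, Nova), (17, 2002, 17, Ola, Omega, Nova), (17, 2002, 30, Ivy, Beta, Nova), (17, 2002, 30, Ivy, Gamma, Nova), (17, 2002, 30, Ivy, Omega, Nova), (17, 2002, 7, Mo, Beta, Nova), (17, 2002, 7, Mo, Gamma, Nova), (17, 2002, 7, Mo, Omega, Nova), (2, 2002, 1, Hal, Beta, Nova), (2, 2002, 1, Hal, Gamma, Nova), (2, 2002, 1, Hal, Omega, Nova), (2, 2002, 17, Ola, Beta, Nova), (2, 2002, 17, Ola, Gamma, Nova), (2, 2002, 17, Ola, Omega, Nova), (2, 2002, 30, Ivy, Beta, Nova), (2, 2002, 30, Ivy, Gamma, Nova), (2, 2002, 30, Ivy, Omega, Nova), (2, 2002, 7, Mo, Beta, Nova), (2, 2002, 7, Mo, Gamma, Nova), (2, 2002, 7, Mo, Omega, Nova), (33, 2002, 1, Hal, Beta, Nova), (33, 2002, 1, Hal, Gamma, Nova), (33, 2002, 1, Hal, Omega, Nova), (33, 2002, 17, Ola, Beta, Nova), (33, 2002, 17, Ola, Gamma, Nova), (33, 2002, 17, Ola, Omega, Nova), (33, 2002, 30, Ivy, Beta, Nova), (33, 2002, 30, Ivy, Gamma, Nova), (33, 2002, 30, Ivy, Omega, Nova), (33, 2002, 7, Mo, Beta, Nova), (33, 2002, 7, Mo, Gamma, Nova), (33, 2002, 7, Mo, Omega, Nova), (34, 1998, 24, Ada, Beta, Zephyr), (34, 1998, 24, Ada, Gamma, Delta), (35, 1998, 24, Ada, Beta, Zephyr), (35, 1998, 24, Ada, Gamma, Delta), (38, 1998, 24, Ada, Beta, Zephyr), (38, 1998, 24, Ada, Gamma, Delta), (8, 2002, 1, Hal, Beta, Nova), (8, 2002, 1, Hal, Gamma, Nova), (8, 2002, 1, Hal, Omega, Nova), (8, 2002, 17, Ola, Beta, Nova), (8, 2002, 17, Ola, Gamma, Nova), (8, 2002, 17, Ola, Omega, Nova), (8, 2002, 30, Ivy, Beta, Nova), (8, 2002, 30, Ivy, Gamma, Nova), (8, 2002, 30, Ivy, Omega, Nova), (8, 2002, 7, Mo, Beta, Nova), (8, 2002, 7, Mo, Gamma, Nova), (8, 2002, 7, Mo, Omega, Nova)}.
Projecting to aid, aname (35 duplicate(s) eliminated): {(17, Hal), (17, Ivy), (17, Mo), (17, Ola), (2, Hal), (2, Ivy), (2, Mo), (2, Ola), (33, Hal), (33, Ivy), (33, Mo), (33, Ola), (34, Ada), (35, Ada), (38, Ada), (8, Hal), (8, Ivy), (8, Mo), (8, Ola)}
Apply σ_{aid > 19 AND aname = Mo}; surviving tuples: {(33, Mo)}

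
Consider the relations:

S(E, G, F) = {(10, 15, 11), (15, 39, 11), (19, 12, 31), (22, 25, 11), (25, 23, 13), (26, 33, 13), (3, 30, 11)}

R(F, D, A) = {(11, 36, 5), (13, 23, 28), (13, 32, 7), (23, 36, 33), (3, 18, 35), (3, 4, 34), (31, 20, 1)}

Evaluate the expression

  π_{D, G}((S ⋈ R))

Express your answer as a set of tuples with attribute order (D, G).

Joining S and R on F yields {(10, 15, 11, 36, 5), (15, 39, 11, 36, 5), (19, 12, 31, 20, 1), (22, 25, 11, 36, 5), (25, 23, 13, 23, 28), (25, 23, 13, 32, 7), (26, 33, 13, 23, 28), (26, 33, 13, 32, 7), (3, 30, 11, 36, 5)}.
Projecting to D, G: {(20, 12), (23, 23), (23, 33), (32, 23), (32, 33), (36, 15), (36, 25), (36, 30), (36, 39)}

{(20, 12), (23, 23), (23, 33), (32, 23), (32, 33), (36, 15), (36, 25), (36, 30), (36, 39)}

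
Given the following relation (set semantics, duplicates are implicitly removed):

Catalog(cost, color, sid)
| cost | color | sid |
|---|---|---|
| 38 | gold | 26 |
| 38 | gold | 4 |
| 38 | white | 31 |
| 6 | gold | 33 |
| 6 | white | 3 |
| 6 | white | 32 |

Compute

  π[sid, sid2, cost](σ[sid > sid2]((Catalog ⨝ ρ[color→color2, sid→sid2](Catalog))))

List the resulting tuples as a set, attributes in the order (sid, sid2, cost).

{(26, 4, 38), (31, 26, 38), (31, 4, 38), (32, 3, 6), (33, 3, 6), (33, 32, 6)}

ρ[color→color2, sid→sid2]: schema becomes (cost, color2, sid2); tuples unchanged.
Joining Catalog and ρ[color→color2, sid→sid2](Catalog) on cost yields {(38, gold, 26, gold, 26), (38, gold, 26, gold, 4), (38, gold, 26, white, 31), (38, gold, 4, gold, 26), (38, gold, 4, gold, 4), (38, gold, 4, white, 31), (38, white, 31, gold, 26), (38, white, 31, gold, 4), (38, white, 31, white, 31), (6, gold, 33, gold, 33), (6, gold, 33, white, 3), (6, gold, 33, white, 32), (6, white, 3, gold, 33), (6, white, 3, white, 3), (6, white, 3, white, 32), (6, white, 32, gold, 33), (6, white, 32, white, 3), (6, white, 32, white, 32)}.
Apply σ_{sid > sid2}; surviving tuples: {(38, gold, 26, gold, 4), (38, white, 31, gold, 26), (38, white, 31, gold, 4), (6, gold, 33, white, 3), (6, gold, 33, white, 32), (6, white, 32, white, 3)}
π[sid, sid2, cost]: project onto (sid, sid2, cost) → {(26, 4, 38), (31, 26, 38), (31, 4, 38), (32, 3, 6), (33, 3, 6), (33, 32, 6)}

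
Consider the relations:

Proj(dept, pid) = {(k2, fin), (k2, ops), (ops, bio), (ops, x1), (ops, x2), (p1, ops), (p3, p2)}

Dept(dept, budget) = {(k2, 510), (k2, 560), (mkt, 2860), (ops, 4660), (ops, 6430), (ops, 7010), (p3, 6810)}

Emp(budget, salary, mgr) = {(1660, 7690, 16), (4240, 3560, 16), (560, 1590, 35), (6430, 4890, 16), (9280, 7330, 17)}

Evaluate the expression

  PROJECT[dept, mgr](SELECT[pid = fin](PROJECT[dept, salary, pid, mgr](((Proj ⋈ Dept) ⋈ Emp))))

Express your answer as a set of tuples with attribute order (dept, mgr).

Natural join on dept: {(k2, fin, 510), (k2, fin, 560), (k2, ops, 510), (k2, ops, 560), (ops, bio, 4660), (ops, bio, 6430), (ops, bio, 7010), (ops, x1, 4660), (ops, x1, 6430), (ops, x1, 7010), (ops, x2, 4660), (ops, x2, 6430), (ops, x2, 7010), (p3, p2, 6810)}
Natural join on budget: {(k2, fin, 560, 1590, 35), (k2, ops, 560, 1590, 35), (ops, bio, 6430, 4890, 16), (ops, x1, 6430, 4890, 16), (ops, x2, 6430, 4890, 16)}
π_{dept, salary, pid, mgr} gives {(k2, 1590, fin, 35), (k2, 1590, ops, 35), (ops, 4890, bio, 16), (ops, 4890, x1, 16), (ops, 4890, x2, 16)}.
Filtering on pid = fin leaves {(k2, 1590, fin, 35)}.
π_{dept, mgr} gives {(k2, 35)}.

{(k2, 35)}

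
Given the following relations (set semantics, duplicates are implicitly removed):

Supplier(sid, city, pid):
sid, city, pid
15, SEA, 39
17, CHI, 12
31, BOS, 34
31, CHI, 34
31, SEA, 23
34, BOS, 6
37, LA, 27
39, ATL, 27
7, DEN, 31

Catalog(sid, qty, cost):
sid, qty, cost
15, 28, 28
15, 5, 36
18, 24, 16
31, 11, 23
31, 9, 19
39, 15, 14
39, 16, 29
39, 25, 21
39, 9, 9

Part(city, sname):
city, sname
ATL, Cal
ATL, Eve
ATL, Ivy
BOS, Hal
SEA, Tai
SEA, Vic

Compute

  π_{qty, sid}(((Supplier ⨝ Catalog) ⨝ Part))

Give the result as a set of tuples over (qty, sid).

{(11, 31), (15, 39), (16, 39), (25, 39), (28, 15), (5, 15), (9, 31), (9, 39)}

Joining Supplier and Catalog on sid yields {(15, SEA, 39, 28, 28), (15, SEA, 39, 5, 36), (31, BOS, 34, 11, 23), (31, BOS, 34, 9, 19), (31, CHI, 34, 11, 23), (31, CHI, 34, 9, 19), (31, SEA, 23, 11, 23), (31, SEA, 23, 9, 19), (39, ATL, 27, 15, 14), (39, ATL, 27, 16, 29), (39, ATL, 27, 25, 21), (39, ATL, 27, 9, 9)}.
Joining (Supplier ⨝ Catalog) and Part on city yields {(15, SEA, 39, 28, 28, Tai), (15, SEA, 39, 28, 28, Vic), (15, SEA, 39, 5, 36, Tai), (15, SEA, 39, 5, 36, Vic), (31, BOS, 34, 11, 23, Hal), (31, BOS, 34, 9, 19, Hal), (31, SEA, 23, 11, 23, Tai), (31, SEA, 23, 11, 23, Vic), (31, SEA, 23, 9, 19, Tai), (31, SEA, 23, 9, 19, Vic), (39, ATL, 27, 15, 14, Cal), (39, ATL, 27, 15, 14, Eve), (39, ATL, 27, 15, 14, Ivy), (39, ATL, 27, 16, 29, Cal), (39, ATL, 27, 16, 29, Eve), (39, ATL, 27, 16, 29, Ivy), (39, ATL, 27, 25, 21, Cal), (39, ATL, 27, 25, 21, Eve), (39, ATL, 27, 25, 21, Ivy), (39, ATL, 27, 9, 9, Cal), (39, ATL, 27, 9, 9, Eve), (39, ATL, 27, 9, 9, Ivy)}.
Keep only column(s) qty, sid (14 duplicate(s) eliminated): {(11, 31), (15, 39), (16, 39), (25, 39), (28, 15), (5, 15), (9, 31), (9, 39)}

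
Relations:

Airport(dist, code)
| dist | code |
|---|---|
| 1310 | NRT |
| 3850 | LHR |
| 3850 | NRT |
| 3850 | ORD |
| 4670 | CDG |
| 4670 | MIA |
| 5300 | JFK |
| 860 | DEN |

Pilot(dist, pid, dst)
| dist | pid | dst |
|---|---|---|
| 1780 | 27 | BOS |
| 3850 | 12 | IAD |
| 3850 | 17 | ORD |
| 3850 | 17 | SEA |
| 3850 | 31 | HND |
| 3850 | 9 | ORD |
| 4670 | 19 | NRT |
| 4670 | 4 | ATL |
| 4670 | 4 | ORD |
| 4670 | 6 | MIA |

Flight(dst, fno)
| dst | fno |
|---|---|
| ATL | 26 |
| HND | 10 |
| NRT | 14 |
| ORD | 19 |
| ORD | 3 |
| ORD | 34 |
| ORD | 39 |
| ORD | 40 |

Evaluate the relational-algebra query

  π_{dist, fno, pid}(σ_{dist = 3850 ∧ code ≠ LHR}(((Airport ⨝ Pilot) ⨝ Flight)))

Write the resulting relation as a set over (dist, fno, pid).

{(3850, 10, 31), (3850, 19, 17), (3850, 19, 9), (3850, 3, 17), (3850, 3, 9), (3850, 34, 17), (3850, 34, 9), (3850, 39, 17), (3850, 39, 9), (3850, 40, 17), (3850, 40, 9)}

Airport ⋈ Pilot (natural join on dist): {(3850, LHR, 12, IAD), (3850, LHR, 17, ORD), (3850, LHR, 17, SEA), (3850, LHR, 31, HND), (3850, LHR, 9, ORD), (3850, NRT, 12, IAD), (3850, NRT, 17, ORD), (3850, NRT, 17, SEA), (3850, NRT, 31, HND), (3850, NRT, 9, ORD), (3850, ORD, 12, IAD), (3850, ORD, 17, ORD), (3850, ORD, 17, SEA), (3850, ORD, 31, HND), (3850, ORD, 9, ORD), (4670, CDG, 19, NRT), (4670, CDG, 4, ATL), (4670, CDG, 4, ORD), (4670, CDG, 6, MIA), (4670, MIA, 19, NRT), (4670, MIA, 4, ATL), (4670, MIA, 4, ORD), (4670, MIA, 6, MIA)}
(Airport ⨝ Pilot) ⋈ Flight (natural join on dst): {(3850, LHR, 17, ORD, 19), (3850, LHR, 17, ORD, 3), (3850, LHR, 17, ORD, 34), (3850, LHR, 17, ORD, 39), (3850, LHR, 17, ORD, 40), (3850, LHR, 31, HND, 10), (3850, LHR, 9, ORD, 19), (3850, LHR, 9, ORD, 3), (3850, LHR, 9, ORD, 34), (3850, LHR, 9, ORD, 39), (3850, LHR, 9, ORD, 40), (3850, NRT, 17, ORD, 19), (3850, NRT, 17, ORD, 3), (3850, NRT, 17, ORD, 34), (3850, NRT, 17, ORD, 39), (3850, NRT, 17, ORD, 40), (3850, NRT, 31, HND, 10), (3850, NRT, 9, ORD, 19), (3850, NRT, 9, ORD, 3), (3850, NRT, 9, ORD, 34), (3850, NRT, 9, ORD, 39), (3850, NRT, 9, ORD, 40), (3850, ORD, 17, ORD, 19), (3850, ORD, 17, ORD, 3), (3850, ORD, 17, ORD, 34), (3850, ORD, 17, ORD, 39), (3850, ORD, 17, ORD, 40), (3850, ORD, 31, HND, 10), (3850, ORD, 9, ORD, 19), (3850, ORD, 9, ORD, 3), (3850, ORD, 9, ORD, 34), (3850, ORD, 9, ORD, 39), (3850, ORD, 9, ORD, 40), (4670, CDG, 19, NRT, 14), (4670, CDG, 4, ATL, 26), (4670, CDG, 4, ORD, 19), (4670, CDG, 4, ORD, 3), (4670, CDG, 4, ORD, 34), (4670, CDG, 4, ORD, 39), (4670, CDG, 4, ORD, 40), (4670, MIA, 19, NRT, 14), (4670, MIA, 4, ATL, 26), (4670, MIA, 4, ORD, 19), (4670, MIA, 4, ORD, 3), (4670, MIA, 4, ORD, 34), (4670, MIA, 4, ORD, 39), (4670, MIA, 4, ORD, 40)}
Apply σ_{dist = 3850 ∧ code ≠ LHR}; surviving tuples: {(3850, NRT, 17, ORD, 19), (3850, NRT, 17, ORD, 3), (3850, NRT, 17, ORD, 34), (3850, NRT, 17, ORD, 39), (3850, NRT, 17, ORD, 40), (3850, NRT, 31, HND, 10), (3850, NRT, 9, ORD, 19), (3850, NRT, 9, ORD, 3), (3850, NRT, 9, ORD, 34), (3850, NRT, 9, ORD, 39), (3850, NRT, 9, ORD, 40), (3850, ORD, 17, ORD, 19), (3850, ORD, 17, ORD, 3), (3850, ORD, 17, ORD, 34), (3850, ORD, 17, ORD, 39), (3850, ORD, 17, ORD, 40), (3850, ORD, 31, HND, 10), (3850, ORD, 9, ORD, 19), (3850, ORD, 9, ORD, 3), (3850, ORD, 9, ORD, 34), (3850, ORD, 9, ORD, 39), (3850, ORD, 9, ORD, 40)}
Keep only column(s) dist, fno, pid (11 duplicate(s) eliminated): {(3850, 10, 31), (3850, 19, 17), (3850, 19, 9), (3850, 3, 17), (3850, 3, 9), (3850, 34, 17), (3850, 34, 9), (3850, 39, 17), (3850, 39, 9), (3850, 40, 17), (3850, 40, 9)}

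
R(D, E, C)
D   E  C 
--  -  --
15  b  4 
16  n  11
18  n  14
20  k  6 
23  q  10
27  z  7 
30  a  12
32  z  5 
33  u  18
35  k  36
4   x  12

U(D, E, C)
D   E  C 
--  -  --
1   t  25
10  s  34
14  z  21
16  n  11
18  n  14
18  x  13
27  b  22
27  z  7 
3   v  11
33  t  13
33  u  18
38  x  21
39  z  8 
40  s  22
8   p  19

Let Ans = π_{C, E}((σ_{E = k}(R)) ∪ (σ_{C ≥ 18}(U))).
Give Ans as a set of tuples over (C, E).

Apply σ_{E = k}; surviving tuples: {(20, k, 6), (35, k, 36)}
Apply σ_{C ≥ 18}; surviving tuples: {(1, t, 25), (10, s, 34), (14, z, 21), (27, b, 22), (33, u, 18), (38, x, 21), (40, s, 22), (8, p, 19)}
Union: {(20, k, 6), (35, k, 36)} with {(1, t, 25), (10, s, 34), (14, z, 21), (27, b, 22), (33, u, 18), (38, x, 21), (40, s, 22), (8, p, 19)} → {(1, t, 25), (10, s, 34), (14, z, 21), (20, k, 6), (27, b, 22), (33, u, 18), (35, k, 36), (38, x, 21), (40, s, 22), (8, p, 19)}
π[C, E]: project onto (C, E) → {(18, u), (19, p), (21, x), (21, z), (22, b), (22, s), (25, t), (34, s), (36, k), (6, k)}

{(18, u), (19, p), (21, x), (21, z), (22, b), (22, s), (25, t), (34, s), (36, k), (6, k)}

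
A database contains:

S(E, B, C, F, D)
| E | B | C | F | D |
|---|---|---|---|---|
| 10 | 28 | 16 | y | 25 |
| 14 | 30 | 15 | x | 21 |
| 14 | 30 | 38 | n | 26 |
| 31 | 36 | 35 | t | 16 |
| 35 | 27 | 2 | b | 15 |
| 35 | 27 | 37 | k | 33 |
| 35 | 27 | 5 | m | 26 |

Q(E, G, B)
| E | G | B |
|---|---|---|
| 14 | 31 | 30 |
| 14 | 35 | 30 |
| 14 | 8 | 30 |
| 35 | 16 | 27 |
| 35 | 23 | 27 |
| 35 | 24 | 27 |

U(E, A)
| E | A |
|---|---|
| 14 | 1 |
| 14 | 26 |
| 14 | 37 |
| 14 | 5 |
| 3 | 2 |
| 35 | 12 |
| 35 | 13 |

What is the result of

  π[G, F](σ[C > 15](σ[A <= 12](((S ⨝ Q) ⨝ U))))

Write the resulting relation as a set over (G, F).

Joining S and Q on E, B yields {(14, 30, 15, x, 21, 31), (14, 30, 15, x, 21, 35), (14, 30, 15, x, 21, 8), (14, 30, 38, n, 26, 31), (14, 30, 38, n, 26, 35), (14, 30, 38, n, 26, 8), (35, 27, 2, b, 15, 16), (35, 27, 2, b, 15, 23), (35, 27, 2, b, 15, 24), (35, 27, 37, k, 33, 16), (35, 27, 37, k, 33, 23), (35, 27, 37, k, 33, 24), (35, 27, 5, m, 26, 16), (35, 27, 5, m, 26, 23), (35, 27, 5, m, 26, 24)}.
Joining (S ⨝ Q) and U on E yields {(14, 30, 15, x, 21, 31, 1), (14, 30, 15, x, 21, 31, 26), (14, 30, 15, x, 21, 31, 37), (14, 30, 15, x, 21, 31, 5), (14, 30, 15, x, 21, 35, 1), (14, 30, 15, x, 21, 35, 26), (14, 30, 15, x, 21, 35, 37), (14, 30, 15, x, 21, 35, 5), (14, 30, 15, x, 21, 8, 1), (14, 30, 15, x, 21, 8, 26), (14, 30, 15, x, 21, 8, 37), (14, 30, 15, x, 21, 8, 5), (14, 30, 38, n, 26, 31, 1), (14, 30, 38, n, 26, 31, 26), (14, 30, 38, n, 26, 31, 37), (14, 30, 38, n, 26, 31, 5), (14, 30, 38, n, 26, 35, 1), (14, 30, 38, n, 26, 35, 26), (14, 30, 38, n, 26, 35, 37), (14, 30, 38, n, 26, 35, 5), (14, 30, 38, n, 26, 8, 1), (14, 30, 38, n, 26, 8, 26), (14, 30, 38, n, 26, 8, 37), (14, 30, 38, n, 26, 8, 5), (35, 27, 2, b, 15, 16, 12), (35, 27, 2, b, 15, 16, 13), (35, 27, 2, b, 15, 23, 12), (35, 27, 2, b, 15, 23, 13), (35, 27, 2, b, 15, 24, 12), (35, 27, 2, b, 15, 24, 13), (35, 27, 37, k, 33, 16, 12), (35, 27, 37, k, 33, 16, 13), (35, 27, 37, k, 33, 23, 12), (35, 27, 37, k, 33, 23, 13), (35, 27, 37, k, 33, 24, 12), (35, 27, 37, k, 33, 24, 13), (35, 27, 5, m, 26, 16, 12), (35, 27, 5, m, 26, 16, 13), (35, 27, 5, m, 26, 23, 12), (35, 27, 5, m, 26, 23, 13), (35, 27, 5, m, 26, 24, 12), (35, 27, 5, m, 26, 24, 13)}.
Selection A <= 12: {(14, 30, 15, x, 21, 31, 1), (14, 30, 15, x, 21, 31, 5), (14, 30, 15, x, 21, 35, 1), (14, 30, 15, x, 21, 35, 5), (14, 30, 15, x, 21, 8, 1), (14, 30, 15, x, 21, 8, 5), (14, 30, 38, n, 26, 31, 1), (14, 30, 38, n, 26, 31, 5), (14, 30, 38, n, 26, 35, 1), (14, 30, 38, n, 26, 35, 5), (14, 30, 38, n, 26, 8, 1), (14, 30, 38, n, 26, 8, 5), (35, 27, 2, b, 15, 16, 12), (35, 27, 2, b, 15, 23, 12), (35, 27, 2, b, 15, 24, 12), (35, 27, 37, k, 33, 16, 12), (35, 27, 37, k, 33, 23, 12), (35, 27, 37, k, 33, 24, 12), (35, 27, 5, m, 26, 16, 12), (35, 27, 5, m, 26, 23, 12), (35, 27, 5, m, 26, 24, 12)}
Selection C > 15: {(14, 30, 38, n, 26, 31, 1), (14, 30, 38, n, 26, 31, 5), (14, 30, 38, n, 26, 35, 1), (14, 30, 38, n, 26, 35, 5), (14, 30, 38, n, 26, 8, 1), (14, 30, 38, n, 26, 8, 5), (35, 27, 37, k, 33, 16, 12), (35, 27, 37, k, 33, 23, 12), (35, 27, 37, k, 33, 24, 12)}
π_{G, F} gives {(16, k), (23, k), (24, k), (31, n), (35, n), (8, n)} (3 duplicate(s) eliminated).

{(16, k), (23, k), (24, k), (31, n), (35, n), (8, n)}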